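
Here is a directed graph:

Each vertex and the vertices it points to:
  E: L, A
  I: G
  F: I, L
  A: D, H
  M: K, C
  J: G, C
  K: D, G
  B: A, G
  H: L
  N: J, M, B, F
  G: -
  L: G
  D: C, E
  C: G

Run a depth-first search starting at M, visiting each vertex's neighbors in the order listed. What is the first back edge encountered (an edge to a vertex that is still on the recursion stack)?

A->D

DFS from M (visiting each vertex's neighbors in the order listed); mark gray on enter, black on exit:
M gray
  K gray
    D gray
      C gray
        G gray
        G black
      C black
      E gray
        L gray
          L→G: G black — skip
        L black
        A gray
          A→D: D is gray → back edge
First back edge: A → D.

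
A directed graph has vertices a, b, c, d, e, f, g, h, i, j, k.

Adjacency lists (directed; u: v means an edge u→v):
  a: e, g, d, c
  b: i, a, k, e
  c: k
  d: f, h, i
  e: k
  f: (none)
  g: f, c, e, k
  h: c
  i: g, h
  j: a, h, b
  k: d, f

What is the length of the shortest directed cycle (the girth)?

4

For each vertex v, BFS finds the shortest path from v back to v.
The shortest such closed walk is g → k → d → i → g, length 4.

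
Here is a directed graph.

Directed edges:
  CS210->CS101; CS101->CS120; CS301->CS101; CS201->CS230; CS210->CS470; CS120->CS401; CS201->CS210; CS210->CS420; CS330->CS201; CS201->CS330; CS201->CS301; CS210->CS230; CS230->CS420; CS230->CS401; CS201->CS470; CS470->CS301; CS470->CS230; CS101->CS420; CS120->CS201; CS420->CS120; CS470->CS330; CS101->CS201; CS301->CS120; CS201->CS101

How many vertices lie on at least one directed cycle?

9

A vertex is on a directed cycle iff it belongs to a strongly connected component of size ≥ 2 (or has a self-loop).
The vertices on cycles are {CS101, CS120, CS201, CS210, CS230, CS301, CS330, CS420, CS470} — 9 in total.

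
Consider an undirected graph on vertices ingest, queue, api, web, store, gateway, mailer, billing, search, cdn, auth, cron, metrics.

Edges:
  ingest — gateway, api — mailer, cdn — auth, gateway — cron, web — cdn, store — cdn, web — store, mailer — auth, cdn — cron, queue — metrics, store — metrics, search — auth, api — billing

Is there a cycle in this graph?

DFS, tracking each vertex's parent; an edge to a visited non-parent vertex closes a cycle.
Start from mailer:
visit mailer (parent –)
  visit api (parent mailer)
    visit billing (parent api)
      billing–api: parent, skip
    api–mailer: parent, skip
  visit auth (parent mailer)
    visit search (parent auth)
      search–auth: parent, skip
    auth–mailer: parent, skip
    visit cdn (parent auth)
      visit cron (parent cdn)
        visit gateway (parent cron)
          gateway–cron: parent, skip
          visit ingest (parent gateway)
            ingest–gateway: parent, skip
        cron–cdn: parent, skip
      visit web (parent cdn)
        visit store (parent web)
          store–web: parent, skip
          visit metrics (parent store)
            metrics–store: parent, skip
            visit queue (parent metrics)
              queue–metrics: parent, skip
          store–cdn: cdn visited and ≠ parent → cycle
Cycle: cdn – web – store – cdn.

Yes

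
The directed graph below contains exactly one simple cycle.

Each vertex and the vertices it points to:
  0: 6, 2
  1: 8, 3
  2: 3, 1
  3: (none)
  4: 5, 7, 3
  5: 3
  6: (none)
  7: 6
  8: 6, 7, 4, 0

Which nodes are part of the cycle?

0, 1, 2, 8

DFS with gray/black marking from 8:
8 gray
  6 gray
  6 black
  7 gray
    7→6: 6 black — skip
  7 black
  4 gray
    5 gray
      3 gray
      3 black
    5 black
    4→7: 7 black — skip
    4→3: 3 black — skip
  4 black
  0 gray
    0→6: 6 black — skip
    2 gray
      2→3: 3 black — skip
      1 gray
        1→8: 8 is gray → back edge
Back edge closes the cycle 8 → 0 → 2 → 1 → 8; its vertices are {0, 1, 2, 8}.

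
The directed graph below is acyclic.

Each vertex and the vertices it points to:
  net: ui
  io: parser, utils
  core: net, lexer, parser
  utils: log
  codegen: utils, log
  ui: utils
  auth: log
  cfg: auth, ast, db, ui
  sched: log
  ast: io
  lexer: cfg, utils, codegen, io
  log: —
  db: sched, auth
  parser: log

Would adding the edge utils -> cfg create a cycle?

Yes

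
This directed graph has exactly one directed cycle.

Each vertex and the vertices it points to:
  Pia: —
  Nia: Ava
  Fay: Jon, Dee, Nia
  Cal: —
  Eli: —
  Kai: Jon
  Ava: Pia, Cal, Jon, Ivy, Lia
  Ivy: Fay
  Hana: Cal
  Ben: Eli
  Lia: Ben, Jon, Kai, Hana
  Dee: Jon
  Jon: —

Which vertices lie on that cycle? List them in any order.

Ava, Fay, Ivy, Nia

DFS with gray/black marking from Ava:
Ava gray
  Pia gray
  Pia black
  Cal gray
  Cal black
  Jon gray
  Jon black
  Ivy gray
    Fay gray
      Fay→Jon: Jon black — skip
      Dee gray
        Dee→Jon: Jon black — skip
      Dee black
      Nia gray
        Nia→Ava: Ava is gray → back edge
Back edge closes the cycle Ava → Ivy → Fay → Nia → Ava; its vertices are {Ava, Fay, Ivy, Nia}.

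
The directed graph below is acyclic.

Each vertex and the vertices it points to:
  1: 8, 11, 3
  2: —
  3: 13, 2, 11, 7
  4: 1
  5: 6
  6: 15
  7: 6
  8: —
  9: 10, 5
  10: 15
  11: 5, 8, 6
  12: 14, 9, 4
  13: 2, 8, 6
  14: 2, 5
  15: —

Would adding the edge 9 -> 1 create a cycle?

No

Adding 9→1 creates a cycle iff 1 can already reach 9.
Explore from 1: no path reaches 9. The graph stays acyclic.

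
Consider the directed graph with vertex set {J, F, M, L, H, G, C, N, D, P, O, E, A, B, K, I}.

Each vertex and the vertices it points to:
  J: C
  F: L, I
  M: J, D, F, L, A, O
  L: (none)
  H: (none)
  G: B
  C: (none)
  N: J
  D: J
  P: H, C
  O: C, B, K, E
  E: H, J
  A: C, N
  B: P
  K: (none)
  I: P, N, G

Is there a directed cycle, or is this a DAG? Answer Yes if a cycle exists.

DFS with white/gray/black marking, starting from O:
O gray
  C gray
  C black
  B gray
    P gray
      H gray
      H black
      P→C: C black — skip
    P black
  B black
  K gray
  K black
  E gray
    E→H: H black — skip
    J gray
      J→C: C black — skip
    J black
  E black
O black
F gray
  L gray
  L black
  I gray
    I→P: P black — skip
    N gray
      N→J: J black — skip
    N black
    G gray
      G→B: B black — skip
    G black
  I black
F black
M gray
  M→J: J black — skip
  D gray
    D→J: J black — skip
  D black
  M→F: F black — skip
  M→L: L black — skip
  A gray
    A→C: C black — skip
    A→N: N black — skip
  A black
  M→O: O black — skip
M black
Every edge goes to a white or black vertex — no back edge, so the graph is acyclic.

No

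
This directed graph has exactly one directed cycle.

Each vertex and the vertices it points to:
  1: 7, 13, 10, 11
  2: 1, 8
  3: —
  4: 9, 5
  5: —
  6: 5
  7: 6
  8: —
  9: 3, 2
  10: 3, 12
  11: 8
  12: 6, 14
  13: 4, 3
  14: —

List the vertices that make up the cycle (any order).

1, 2, 4, 9, 13

DFS with gray/black marking from 1:
1 gray
  7 gray
    6 gray
      5 gray
      5 black
    6 black
  7 black
  13 gray
    4 gray
      9 gray
        3 gray
        3 black
        2 gray
          2→1: 1 is gray → back edge
Back edge closes the cycle 1 → 13 → 4 → 9 → 2 → 1; its vertices are {1, 2, 4, 9, 13}.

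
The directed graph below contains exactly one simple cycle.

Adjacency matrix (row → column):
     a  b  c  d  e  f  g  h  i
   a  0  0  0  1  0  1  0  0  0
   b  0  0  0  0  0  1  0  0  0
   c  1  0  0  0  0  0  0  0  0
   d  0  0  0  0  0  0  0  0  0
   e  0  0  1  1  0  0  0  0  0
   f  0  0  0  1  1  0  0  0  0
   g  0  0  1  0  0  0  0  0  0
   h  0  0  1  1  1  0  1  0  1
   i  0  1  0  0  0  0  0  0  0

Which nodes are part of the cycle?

DFS with gray/black marking from c:
c gray
  a gray
    d gray
    d black
    f gray
      f→d: d black — skip
      e gray
        e→d: d black — skip
        e→c: c is gray → back edge
Back edge closes the cycle c → a → f → e → c; its vertices are {a, c, e, f}.

a, c, e, f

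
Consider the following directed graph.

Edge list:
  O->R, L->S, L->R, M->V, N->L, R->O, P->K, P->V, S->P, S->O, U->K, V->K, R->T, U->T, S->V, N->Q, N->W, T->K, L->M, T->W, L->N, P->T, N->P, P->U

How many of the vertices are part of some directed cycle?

4

A vertex is on a directed cycle iff it belongs to a strongly connected component of size ≥ 2 (or has a self-loop).
The vertices on cycles are {L, N, O, R} — 4 in total.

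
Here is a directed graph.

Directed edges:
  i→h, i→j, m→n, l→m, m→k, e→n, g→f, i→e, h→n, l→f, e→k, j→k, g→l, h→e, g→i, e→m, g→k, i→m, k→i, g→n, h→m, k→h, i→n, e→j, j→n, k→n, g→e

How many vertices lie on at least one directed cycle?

6

A vertex is on a directed cycle iff it belongs to a strongly connected component of size ≥ 2 (or has a self-loop).
The vertices on cycles are {e, h, i, j, k, m} — 6 in total.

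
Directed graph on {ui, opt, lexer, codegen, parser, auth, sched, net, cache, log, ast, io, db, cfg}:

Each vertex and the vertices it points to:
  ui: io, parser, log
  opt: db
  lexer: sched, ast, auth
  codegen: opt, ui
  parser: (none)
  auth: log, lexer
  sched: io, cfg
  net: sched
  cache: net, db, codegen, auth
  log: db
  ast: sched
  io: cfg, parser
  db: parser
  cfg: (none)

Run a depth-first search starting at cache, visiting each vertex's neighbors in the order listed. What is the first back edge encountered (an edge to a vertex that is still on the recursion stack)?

DFS from cache (visiting each vertex's neighbors in the order listed); mark gray on enter, black on exit:
cache gray
  net gray
    sched gray
      io gray
        cfg gray
        cfg black
        parser gray
        parser black
      io black
      sched→cfg: cfg black — skip
    sched black
  net black
  db gray
    db→parser: parser black — skip
  db black
  codegen gray
    opt gray
      opt→db: db black — skip
    opt black
    ui gray
      ui→io: io black — skip
      ui→parser: parser black — skip
      log gray
        log→db: db black — skip
      log black
    ui black
  codegen black
  auth gray
    auth→log: log black — skip
    lexer gray
      lexer→sched: sched black — skip
      ast gray
        ast→sched: sched black — skip
      ast black
      lexer→auth: auth is gray → back edge
First back edge: lexer → auth.

lexer→auth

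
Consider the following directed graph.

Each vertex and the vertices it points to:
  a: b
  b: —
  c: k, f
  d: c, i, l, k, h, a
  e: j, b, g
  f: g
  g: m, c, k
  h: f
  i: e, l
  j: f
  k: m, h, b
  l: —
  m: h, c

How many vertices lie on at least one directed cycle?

6

A vertex is on a directed cycle iff it belongs to a strongly connected component of size ≥ 2 (or has a self-loop).
The vertices on cycles are {c, f, g, h, k, m} — 6 in total.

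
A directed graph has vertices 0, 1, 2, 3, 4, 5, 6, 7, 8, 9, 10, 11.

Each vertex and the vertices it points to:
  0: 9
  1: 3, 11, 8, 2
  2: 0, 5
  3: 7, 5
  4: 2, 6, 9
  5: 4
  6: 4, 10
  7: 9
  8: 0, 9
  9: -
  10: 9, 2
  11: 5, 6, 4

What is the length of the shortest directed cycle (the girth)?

For each vertex v, BFS finds the shortest path from v back to v.
The shortest such closed walk is 4 → 6 → 4, length 2.

2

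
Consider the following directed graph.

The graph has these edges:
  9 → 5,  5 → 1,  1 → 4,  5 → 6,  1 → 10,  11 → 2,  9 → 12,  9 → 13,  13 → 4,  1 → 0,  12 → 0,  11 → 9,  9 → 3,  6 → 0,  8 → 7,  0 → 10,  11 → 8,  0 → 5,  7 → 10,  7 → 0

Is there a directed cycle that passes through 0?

0 is on a cycle iff 0 can reach itself via ≥1 edge.
0 → 5 → 6 → 0 — yes.

Yes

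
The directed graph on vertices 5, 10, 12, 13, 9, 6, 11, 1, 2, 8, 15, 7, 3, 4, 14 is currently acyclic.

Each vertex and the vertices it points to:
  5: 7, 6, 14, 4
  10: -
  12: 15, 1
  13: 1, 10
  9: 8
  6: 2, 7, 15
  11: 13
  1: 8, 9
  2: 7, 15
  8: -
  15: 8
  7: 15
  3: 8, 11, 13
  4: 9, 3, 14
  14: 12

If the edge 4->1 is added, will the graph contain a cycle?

No

Adding 4→1 creates a cycle iff 1 can already reach 4.
Explore from 1: no path reaches 4. The graph stays acyclic.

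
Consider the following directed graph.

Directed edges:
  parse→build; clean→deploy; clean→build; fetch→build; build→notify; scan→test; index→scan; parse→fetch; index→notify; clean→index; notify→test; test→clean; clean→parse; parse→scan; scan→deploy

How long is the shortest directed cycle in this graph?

For each vertex v, BFS finds the shortest path from v back to v.
The shortest such closed walk is clean → build → notify → test → clean, length 4.

4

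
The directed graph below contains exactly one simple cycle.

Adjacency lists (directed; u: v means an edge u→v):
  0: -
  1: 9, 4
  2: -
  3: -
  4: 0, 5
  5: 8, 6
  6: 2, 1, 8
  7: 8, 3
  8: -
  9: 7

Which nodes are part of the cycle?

DFS with gray/black marking from 1:
1 gray
  9 gray
    7 gray
      8 gray
      8 black
      3 gray
      3 black
    7 black
  9 black
  4 gray
    0 gray
    0 black
    5 gray
      5→8: 8 black — skip
      6 gray
        2 gray
        2 black
        6→1: 1 is gray → back edge
Back edge closes the cycle 1 → 4 → 5 → 6 → 1; its vertices are {1, 4, 5, 6}.

1, 4, 5, 6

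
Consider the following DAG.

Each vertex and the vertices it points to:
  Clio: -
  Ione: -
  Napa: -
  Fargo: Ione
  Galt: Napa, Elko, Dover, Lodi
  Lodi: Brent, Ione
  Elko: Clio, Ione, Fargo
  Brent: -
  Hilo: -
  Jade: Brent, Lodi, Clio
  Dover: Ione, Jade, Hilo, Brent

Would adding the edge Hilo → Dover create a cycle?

Yes

Adding Hilo→Dover creates a cycle iff Dover can already reach Hilo.
Path from Dover: Dover → Hilo.
So Dover → … → Hilo → Dover is a cycle.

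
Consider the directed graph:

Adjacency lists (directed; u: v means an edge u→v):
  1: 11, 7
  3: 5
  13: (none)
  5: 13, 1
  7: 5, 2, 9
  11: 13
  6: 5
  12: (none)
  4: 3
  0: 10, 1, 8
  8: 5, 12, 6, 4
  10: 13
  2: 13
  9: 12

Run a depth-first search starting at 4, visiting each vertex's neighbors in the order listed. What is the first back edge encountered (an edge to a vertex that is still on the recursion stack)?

7->5

DFS from 4 (visiting each vertex's neighbors in the order listed); mark gray on enter, black on exit:
4 gray
  3 gray
    5 gray
      13 gray
      13 black
      1 gray
        11 gray
          11→13: 13 black — skip
        11 black
        7 gray
          7→5: 5 is gray → back edge
First back edge: 7 → 5.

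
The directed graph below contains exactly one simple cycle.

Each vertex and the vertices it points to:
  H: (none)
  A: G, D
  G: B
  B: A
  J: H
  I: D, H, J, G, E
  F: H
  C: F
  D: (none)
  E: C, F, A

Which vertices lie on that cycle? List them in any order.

A, B, G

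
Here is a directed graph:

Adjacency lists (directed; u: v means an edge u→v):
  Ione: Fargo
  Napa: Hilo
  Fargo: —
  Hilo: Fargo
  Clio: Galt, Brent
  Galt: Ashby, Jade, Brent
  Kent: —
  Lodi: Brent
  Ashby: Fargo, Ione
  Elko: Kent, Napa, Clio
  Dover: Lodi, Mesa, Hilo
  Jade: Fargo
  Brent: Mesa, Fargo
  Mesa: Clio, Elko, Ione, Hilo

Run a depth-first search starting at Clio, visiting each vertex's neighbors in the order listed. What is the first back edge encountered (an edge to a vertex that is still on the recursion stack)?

Mesa→Clio

DFS from Clio (visiting each vertex's neighbors in the order listed); mark gray on enter, black on exit:
Clio gray
  Galt gray
    Ashby gray
      Fargo gray
      Fargo black
      Ione gray
        Ione→Fargo: Fargo black — skip
      Ione black
    Ashby black
    Jade gray
      Jade→Fargo: Fargo black — skip
    Jade black
    Brent gray
      Mesa gray
        Mesa→Clio: Clio is gray → back edge
First back edge: Mesa → Clio.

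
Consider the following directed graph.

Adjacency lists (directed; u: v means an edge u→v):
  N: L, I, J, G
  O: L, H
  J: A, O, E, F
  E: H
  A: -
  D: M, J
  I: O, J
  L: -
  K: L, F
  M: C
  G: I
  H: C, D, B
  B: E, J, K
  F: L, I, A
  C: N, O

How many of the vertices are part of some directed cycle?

13

A vertex is on a directed cycle iff it belongs to a strongly connected component of size ≥ 2 (or has a self-loop).
The vertices on cycles are {B, C, D, E, F, G, H, I, J, K, M, N, O} — 13 in total.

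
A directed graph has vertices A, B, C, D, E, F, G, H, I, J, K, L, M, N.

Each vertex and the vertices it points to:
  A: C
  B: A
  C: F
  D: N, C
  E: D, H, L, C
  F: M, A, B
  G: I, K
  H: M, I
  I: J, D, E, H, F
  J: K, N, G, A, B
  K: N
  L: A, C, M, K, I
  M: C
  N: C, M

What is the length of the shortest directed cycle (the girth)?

For each vertex v, BFS finds the shortest path from v back to v.
The shortest such closed walk is I → H → I, length 2.

2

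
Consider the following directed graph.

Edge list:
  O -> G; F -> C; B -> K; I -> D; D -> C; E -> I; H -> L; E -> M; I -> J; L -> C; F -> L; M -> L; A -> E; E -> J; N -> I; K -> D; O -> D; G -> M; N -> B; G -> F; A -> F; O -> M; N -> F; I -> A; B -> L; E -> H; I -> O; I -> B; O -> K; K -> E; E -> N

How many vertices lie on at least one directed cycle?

A vertex is on a directed cycle iff it belongs to a strongly connected component of size ≥ 2 (or has a self-loop).
The vertices on cycles are {A, B, E, I, K, N, O} — 7 in total.

7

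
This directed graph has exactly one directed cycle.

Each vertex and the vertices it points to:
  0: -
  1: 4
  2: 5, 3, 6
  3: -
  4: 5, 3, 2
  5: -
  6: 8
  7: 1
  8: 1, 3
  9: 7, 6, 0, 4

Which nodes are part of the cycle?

1, 2, 4, 6, 8

DFS with gray/black marking from 6:
6 gray
  8 gray
    1 gray
      4 gray
        5 gray
        5 black
        3 gray
        3 black
        2 gray
          2→5: 5 black — skip
          2→3: 3 black — skip
          2→6: 6 is gray → back edge
Back edge closes the cycle 6 → 8 → 1 → 4 → 2 → 6; its vertices are {1, 2, 4, 6, 8}.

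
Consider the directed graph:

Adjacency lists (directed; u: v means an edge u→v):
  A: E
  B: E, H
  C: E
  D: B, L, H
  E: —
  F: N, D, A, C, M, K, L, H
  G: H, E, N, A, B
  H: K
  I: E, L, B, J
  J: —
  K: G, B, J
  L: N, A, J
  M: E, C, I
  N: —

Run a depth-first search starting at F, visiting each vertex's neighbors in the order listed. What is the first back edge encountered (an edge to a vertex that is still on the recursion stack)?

G->H

DFS from F (visiting each vertex's neighbors in the order listed); mark gray on enter, black on exit:
F gray
  N gray
  N black
  D gray
    B gray
      E gray
      E black
      H gray
        K gray
          G gray
            G→H: H is gray → back edge
First back edge: G → H.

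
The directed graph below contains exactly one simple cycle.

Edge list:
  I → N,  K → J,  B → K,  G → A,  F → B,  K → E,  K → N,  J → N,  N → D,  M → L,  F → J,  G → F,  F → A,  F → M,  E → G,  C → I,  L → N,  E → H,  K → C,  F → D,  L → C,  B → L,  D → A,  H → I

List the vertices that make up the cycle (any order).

DFS with gray/black marking from F:
F gray
  D gray
    A gray
    A black
  D black
  J gray
    N gray
      N→D: D black — skip
    N black
  J black
  F→A: A black — skip
  M gray
    L gray
      C gray
        I gray
          I→N: N black — skip
        I black
      C black
      L→N: N black — skip
    L black
  M black
  B gray
    B→L: L black — skip
    K gray
      K→C: C black — skip
      E gray
        H gray
          H→I: I black — skip
        H black
        G gray
          G→A: A black — skip
          G→F: F is gray → back edge
Back edge closes the cycle F → B → K → E → G → F; its vertices are {B, E, F, G, K}.

B, E, F, G, K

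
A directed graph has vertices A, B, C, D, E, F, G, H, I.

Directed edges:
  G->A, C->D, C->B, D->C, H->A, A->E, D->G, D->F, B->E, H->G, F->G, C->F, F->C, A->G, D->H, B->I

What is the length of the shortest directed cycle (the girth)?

2

For each vertex v, BFS finds the shortest path from v back to v.
The shortest such closed walk is C → D → C, length 2.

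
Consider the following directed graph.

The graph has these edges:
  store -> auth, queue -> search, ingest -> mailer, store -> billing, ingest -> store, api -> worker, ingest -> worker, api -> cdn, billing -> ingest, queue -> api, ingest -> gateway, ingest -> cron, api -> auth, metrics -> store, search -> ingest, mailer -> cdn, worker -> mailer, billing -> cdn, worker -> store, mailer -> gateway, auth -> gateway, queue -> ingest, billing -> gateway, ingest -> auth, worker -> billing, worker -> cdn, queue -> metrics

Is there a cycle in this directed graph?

Yes

DFS with white/gray/black marking, starting from auth:
auth gray
  gateway gray
  gateway black
auth black
worker gray
  mailer gray
    cdn gray
    cdn black
    mailer→gateway: gateway black — skip
  mailer black
  worker→cdn: cdn black — skip
  billing gray
    billing→gateway: gateway black — skip
    billing→cdn: cdn black — skip
    ingest gray
      ingest→worker: worker is gray → back edge
Back edge found, so a cycle exists: worker → billing → ingest → worker.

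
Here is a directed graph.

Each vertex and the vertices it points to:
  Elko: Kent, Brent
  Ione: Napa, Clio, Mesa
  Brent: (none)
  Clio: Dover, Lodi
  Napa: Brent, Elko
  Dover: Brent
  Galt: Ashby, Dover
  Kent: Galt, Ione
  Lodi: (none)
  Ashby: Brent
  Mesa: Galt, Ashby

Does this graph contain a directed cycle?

DFS with white/gray/black marking, starting from Ashby:
Ashby gray
  Brent gray
  Brent black
Ashby black
Elko gray
  Kent gray
    Galt gray
      Galt→Ashby: Ashby black — skip
      Dover gray
        Dover→Brent: Brent black — skip
      Dover black
    Galt black
    Ione gray
      Napa gray
        Napa→Brent: Brent black — skip
        Napa→Elko: Elko is gray → back edge
Back edge found, so a cycle exists: Elko → Kent → Ione → Napa → Elko.

Yes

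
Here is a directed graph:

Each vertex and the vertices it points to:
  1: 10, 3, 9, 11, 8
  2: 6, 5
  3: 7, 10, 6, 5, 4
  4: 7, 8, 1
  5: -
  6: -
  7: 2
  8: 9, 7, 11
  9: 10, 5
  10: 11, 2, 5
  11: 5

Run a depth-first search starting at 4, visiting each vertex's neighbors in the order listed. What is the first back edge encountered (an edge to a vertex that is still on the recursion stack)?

3→4

DFS from 4 (visiting each vertex's neighbors in the order listed); mark gray on enter, black on exit:
4 gray
  7 gray
    2 gray
      6 gray
      6 black
      5 gray
      5 black
    2 black
  7 black
  8 gray
    9 gray
      10 gray
        11 gray
          11→5: 5 black — skip
        11 black
        10→2: 2 black — skip
        10→5: 5 black — skip
      10 black
      9→5: 5 black — skip
    9 black
    8→7: 7 black — skip
    8→11: 11 black — skip
  8 black
  1 gray
    1→10: 10 black — skip
    3 gray
      3→7: 7 black — skip
      3→10: 10 black — skip
      3→6: 6 black — skip
      3→5: 5 black — skip
      3→4: 4 is gray → back edge
First back edge: 3 → 4.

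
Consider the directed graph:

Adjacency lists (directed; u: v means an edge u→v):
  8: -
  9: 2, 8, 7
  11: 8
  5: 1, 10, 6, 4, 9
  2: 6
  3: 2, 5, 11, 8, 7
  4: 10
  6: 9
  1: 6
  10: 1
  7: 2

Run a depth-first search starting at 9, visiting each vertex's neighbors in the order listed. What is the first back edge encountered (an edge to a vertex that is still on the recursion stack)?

DFS from 9 (visiting each vertex's neighbors in the order listed); mark gray on enter, black on exit:
9 gray
  2 gray
    6 gray
      6→9: 9 is gray → back edge
First back edge: 6 → 9.

6→9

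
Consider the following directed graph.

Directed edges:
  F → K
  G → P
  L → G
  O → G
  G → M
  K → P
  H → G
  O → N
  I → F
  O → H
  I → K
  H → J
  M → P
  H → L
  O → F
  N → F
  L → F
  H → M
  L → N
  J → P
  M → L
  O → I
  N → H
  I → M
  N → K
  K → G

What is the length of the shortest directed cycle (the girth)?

For each vertex v, BFS finds the shortest path from v back to v.
The shortest such closed walk is H → L → N → H, length 3.

3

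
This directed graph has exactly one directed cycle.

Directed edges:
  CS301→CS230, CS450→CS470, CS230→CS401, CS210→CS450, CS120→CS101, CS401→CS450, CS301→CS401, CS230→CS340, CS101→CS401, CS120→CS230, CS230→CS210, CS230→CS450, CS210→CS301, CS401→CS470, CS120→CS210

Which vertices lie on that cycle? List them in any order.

CS210, CS230, CS301

DFS with gray/black marking from CS230:
CS230 gray
  CS401 gray
    CS470 gray
    CS470 black
    CS450 gray
      CS450→CS470: CS470 black — skip
    CS450 black
  CS401 black
  CS340 gray
  CS340 black
  CS210 gray
    CS210→CS450: CS450 black — skip
    CS301 gray
      CS301→CS230: CS230 is gray → back edge
Back edge closes the cycle CS230 → CS210 → CS301 → CS230; its vertices are {CS210, CS230, CS301}.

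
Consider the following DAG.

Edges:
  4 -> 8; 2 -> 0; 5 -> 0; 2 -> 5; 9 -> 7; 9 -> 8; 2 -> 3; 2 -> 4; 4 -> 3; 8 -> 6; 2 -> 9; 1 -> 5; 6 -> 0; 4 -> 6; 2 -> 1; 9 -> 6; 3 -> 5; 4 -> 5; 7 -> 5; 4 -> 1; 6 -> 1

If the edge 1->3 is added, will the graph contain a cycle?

No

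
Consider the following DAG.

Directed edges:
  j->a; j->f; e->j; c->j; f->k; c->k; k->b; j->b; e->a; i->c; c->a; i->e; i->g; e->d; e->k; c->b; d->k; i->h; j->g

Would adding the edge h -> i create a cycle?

Yes

Adding h→i creates a cycle iff i can already reach h.
Path from i: i → h.
So i → … → h → i is a cycle.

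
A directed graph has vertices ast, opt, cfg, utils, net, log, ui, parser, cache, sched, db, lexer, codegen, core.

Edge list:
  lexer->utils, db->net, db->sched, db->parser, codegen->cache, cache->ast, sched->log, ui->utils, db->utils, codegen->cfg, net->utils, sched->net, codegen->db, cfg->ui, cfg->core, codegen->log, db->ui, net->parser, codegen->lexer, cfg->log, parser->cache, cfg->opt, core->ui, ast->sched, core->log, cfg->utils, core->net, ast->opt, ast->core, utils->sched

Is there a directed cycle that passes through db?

db lies on a cycle iff there is a path from db back to itself.
Exploring from db, it never reaches itself; equivalently, its strongly connected component is a singleton.

No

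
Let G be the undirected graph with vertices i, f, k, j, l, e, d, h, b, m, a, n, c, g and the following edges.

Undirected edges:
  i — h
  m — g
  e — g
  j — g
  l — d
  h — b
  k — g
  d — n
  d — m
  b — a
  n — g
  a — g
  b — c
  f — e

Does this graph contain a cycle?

Yes

DFS, tracking each vertex's parent; an edge to a visited non-parent vertex closes a cycle.
Start from l:
visit l (parent –)
  visit d (parent l)
    visit n (parent d)
      n–d: parent, skip
      visit g (parent n)
        visit k (parent g)
          k–g: parent, skip
        visit m (parent g)
          m–d: d visited and ≠ parent → cycle
Cycle: d – n – g – m – d.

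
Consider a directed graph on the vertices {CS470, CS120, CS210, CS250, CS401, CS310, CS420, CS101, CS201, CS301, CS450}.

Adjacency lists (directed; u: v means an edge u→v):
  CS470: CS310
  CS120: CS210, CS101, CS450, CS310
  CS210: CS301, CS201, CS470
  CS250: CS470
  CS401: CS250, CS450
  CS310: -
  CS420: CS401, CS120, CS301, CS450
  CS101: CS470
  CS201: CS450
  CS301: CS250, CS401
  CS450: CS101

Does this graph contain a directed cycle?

No

DFS with white/gray/black marking, starting from CS201:
CS201 gray
  CS450 gray
    CS101 gray
      CS470 gray
        CS310 gray
        CS310 black
      CS470 black
    CS101 black
  CS450 black
CS201 black
CS120 gray
  CS210 gray
    CS301 gray
      CS250 gray
        CS250→CS470: CS470 black — skip
      CS250 black
      CS401 gray
        CS401→CS250: CS250 black — skip
        CS401→CS450: CS450 black — skip
      CS401 black
    CS301 black
    CS210→CS201: CS201 black — skip
    CS210→CS470: CS470 black — skip
  CS210 black
  CS120→CS101: CS101 black — skip
  CS120→CS450: CS450 black — skip
  CS120→CS310: CS310 black — skip
CS120 black
CS420 gray
  CS420→CS401: CS401 black — skip
  CS420→CS120: CS120 black — skip
  CS420→CS301: CS301 black — skip
  CS420→CS450: CS450 black — skip
CS420 black
Every edge goes to a white or black vertex — no back edge, so the graph is acyclic.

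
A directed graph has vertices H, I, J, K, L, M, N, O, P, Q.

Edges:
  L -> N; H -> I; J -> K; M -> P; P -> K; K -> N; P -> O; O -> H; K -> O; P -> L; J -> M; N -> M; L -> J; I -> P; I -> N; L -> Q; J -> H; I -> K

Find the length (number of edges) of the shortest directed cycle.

For each vertex v, BFS finds the shortest path from v back to v.
The shortest such closed walk is L → N → M → P → L, length 4.

4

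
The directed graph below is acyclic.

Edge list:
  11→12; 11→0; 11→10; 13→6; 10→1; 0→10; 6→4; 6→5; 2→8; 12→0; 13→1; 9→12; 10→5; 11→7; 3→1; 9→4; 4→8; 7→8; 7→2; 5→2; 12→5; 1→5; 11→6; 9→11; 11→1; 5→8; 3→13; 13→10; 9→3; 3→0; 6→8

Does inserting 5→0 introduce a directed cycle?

Yes

Adding 5→0 creates a cycle iff 0 can already reach 5.
Path from 0: 0 → 10 → 5.
So 0 → … → 5 → 0 is a cycle.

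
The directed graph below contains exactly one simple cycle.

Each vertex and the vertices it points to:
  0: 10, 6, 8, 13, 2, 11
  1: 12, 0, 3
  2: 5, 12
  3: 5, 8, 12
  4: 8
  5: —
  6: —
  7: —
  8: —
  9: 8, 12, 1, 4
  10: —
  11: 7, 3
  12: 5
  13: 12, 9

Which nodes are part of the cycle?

DFS with gray/black marking from 0:
0 gray
  10 gray
  10 black
  6 gray
  6 black
  8 gray
  8 black
  13 gray
    12 gray
      5 gray
      5 black
    12 black
    9 gray
      9→8: 8 black — skip
      9→12: 12 black — skip
      1 gray
        1→12: 12 black — skip
        1→0: 0 is gray → back edge
Back edge closes the cycle 0 → 13 → 9 → 1 → 0; its vertices are {0, 1, 9, 13}.

0, 1, 9, 13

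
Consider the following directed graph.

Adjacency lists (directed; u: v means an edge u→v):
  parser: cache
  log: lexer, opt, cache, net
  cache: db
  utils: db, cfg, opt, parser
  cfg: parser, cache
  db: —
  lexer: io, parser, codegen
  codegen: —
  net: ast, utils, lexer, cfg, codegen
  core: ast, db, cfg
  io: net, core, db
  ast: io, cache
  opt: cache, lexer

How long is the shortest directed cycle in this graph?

3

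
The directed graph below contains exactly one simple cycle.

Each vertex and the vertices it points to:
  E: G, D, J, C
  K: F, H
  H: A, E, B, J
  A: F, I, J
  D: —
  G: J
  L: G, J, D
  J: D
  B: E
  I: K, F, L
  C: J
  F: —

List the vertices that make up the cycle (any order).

DFS with gray/black marking from K:
K gray
  F gray
  F black
  H gray
    A gray
      A→F: F black — skip
      I gray
        I→K: K is gray → back edge
Back edge closes the cycle K → H → A → I → K; its vertices are {A, H, I, K}.

A, H, I, K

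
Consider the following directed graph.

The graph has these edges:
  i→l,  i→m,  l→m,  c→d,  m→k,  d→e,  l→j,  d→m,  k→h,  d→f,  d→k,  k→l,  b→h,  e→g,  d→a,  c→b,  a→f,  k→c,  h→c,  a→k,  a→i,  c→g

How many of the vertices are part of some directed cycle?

9

A vertex is on a directed cycle iff it belongs to a strongly connected component of size ≥ 2 (or has a self-loop).
The vertices on cycles are {a, b, c, d, h, i, k, l, m} — 9 in total.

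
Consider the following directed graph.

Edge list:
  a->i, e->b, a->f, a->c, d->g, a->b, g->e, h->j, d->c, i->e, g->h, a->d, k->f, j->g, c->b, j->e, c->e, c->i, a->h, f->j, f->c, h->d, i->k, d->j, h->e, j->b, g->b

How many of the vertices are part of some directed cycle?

A vertex is on a directed cycle iff it belongs to a strongly connected component of size ≥ 2 (or has a self-loop).
The vertices on cycles are {c, d, f, g, h, i, j, k} — 8 in total.

8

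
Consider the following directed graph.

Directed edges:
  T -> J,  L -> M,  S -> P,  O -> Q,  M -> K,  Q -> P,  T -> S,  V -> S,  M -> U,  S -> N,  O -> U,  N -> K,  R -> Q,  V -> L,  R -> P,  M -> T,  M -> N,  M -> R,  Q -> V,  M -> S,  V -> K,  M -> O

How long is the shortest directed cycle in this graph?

For each vertex v, BFS finds the shortest path from v back to v.
The shortest such closed walk is V → L → M → O → Q → V, length 5.

5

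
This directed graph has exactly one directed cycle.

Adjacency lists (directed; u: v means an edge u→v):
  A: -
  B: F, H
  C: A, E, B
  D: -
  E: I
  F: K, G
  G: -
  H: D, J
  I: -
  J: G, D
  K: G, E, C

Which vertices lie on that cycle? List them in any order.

B, C, F, K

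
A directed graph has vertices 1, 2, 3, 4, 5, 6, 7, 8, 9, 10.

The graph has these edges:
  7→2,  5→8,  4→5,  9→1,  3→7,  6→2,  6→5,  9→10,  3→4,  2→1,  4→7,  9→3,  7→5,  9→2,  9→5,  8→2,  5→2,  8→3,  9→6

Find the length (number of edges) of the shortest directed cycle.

4

For each vertex v, BFS finds the shortest path from v back to v.
The shortest such closed walk is 3 → 4 → 5 → 8 → 3, length 4.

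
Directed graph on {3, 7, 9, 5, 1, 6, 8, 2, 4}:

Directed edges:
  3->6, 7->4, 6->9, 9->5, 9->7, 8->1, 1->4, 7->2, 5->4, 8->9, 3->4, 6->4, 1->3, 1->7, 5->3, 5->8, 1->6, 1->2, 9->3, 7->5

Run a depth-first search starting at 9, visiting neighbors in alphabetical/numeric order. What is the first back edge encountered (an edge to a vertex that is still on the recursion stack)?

6→9

DFS from 9 (visiting neighbors in alphabetical/numeric order); mark gray on enter, black on exit:
9 gray
  3 gray
    4 gray
    4 black
    6 gray
      6→4: 4 black — skip
      6→9: 9 is gray → back edge
First back edge: 6 → 9.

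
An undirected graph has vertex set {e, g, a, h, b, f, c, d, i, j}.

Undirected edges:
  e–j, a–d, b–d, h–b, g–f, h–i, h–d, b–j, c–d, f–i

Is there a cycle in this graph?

DFS, tracking each vertex's parent; an edge to a visited non-parent vertex closes a cycle.
Start from j:
visit j (parent –)
  visit b (parent j)
    visit d (parent b)
      d–b: parent, skip
      visit c (parent d)
        c–d: parent, skip
      visit a (parent d)
        a–d: parent, skip
      visit h (parent d)
        visit i (parent h)
          visit f (parent i)
            visit g (parent f)
              g–f: parent, skip
            f–i: parent, skip
          i–h: parent, skip
        h–d: parent, skip
        h–b: b visited and ≠ parent → cycle
Cycle: b – d – h – b.

Yes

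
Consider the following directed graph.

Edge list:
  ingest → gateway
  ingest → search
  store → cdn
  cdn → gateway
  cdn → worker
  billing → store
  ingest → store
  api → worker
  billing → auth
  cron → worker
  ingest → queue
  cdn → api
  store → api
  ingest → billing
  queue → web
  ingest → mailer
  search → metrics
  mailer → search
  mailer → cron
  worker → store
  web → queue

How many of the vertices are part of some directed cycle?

6

A vertex is on a directed cycle iff it belongs to a strongly connected component of size ≥ 2 (or has a self-loop).
The vertices on cycles are {api, cdn, web, queue, store, worker} — 6 in total.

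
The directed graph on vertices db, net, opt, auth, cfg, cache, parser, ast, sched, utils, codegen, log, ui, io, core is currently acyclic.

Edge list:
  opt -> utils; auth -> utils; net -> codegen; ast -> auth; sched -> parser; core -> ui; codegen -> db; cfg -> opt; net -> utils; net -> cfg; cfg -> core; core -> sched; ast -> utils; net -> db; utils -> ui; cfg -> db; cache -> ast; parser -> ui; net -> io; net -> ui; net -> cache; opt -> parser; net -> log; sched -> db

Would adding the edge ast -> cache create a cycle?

Yes

Adding ast→cache creates a cycle iff cache can already reach ast.
Path from cache: cache → ast.
So cache → … → ast → cache is a cycle.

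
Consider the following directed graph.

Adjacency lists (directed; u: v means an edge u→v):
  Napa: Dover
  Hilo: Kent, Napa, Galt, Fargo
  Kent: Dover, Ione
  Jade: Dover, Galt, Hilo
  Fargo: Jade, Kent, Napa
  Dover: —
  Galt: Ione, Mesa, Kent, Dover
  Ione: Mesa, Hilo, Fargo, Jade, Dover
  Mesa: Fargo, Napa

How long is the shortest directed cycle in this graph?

3

For each vertex v, BFS finds the shortest path from v back to v.
The shortest such closed walk is Galt → Ione → Hilo → Galt, length 3.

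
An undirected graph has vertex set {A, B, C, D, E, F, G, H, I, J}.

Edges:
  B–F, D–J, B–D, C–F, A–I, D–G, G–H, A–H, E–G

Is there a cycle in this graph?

No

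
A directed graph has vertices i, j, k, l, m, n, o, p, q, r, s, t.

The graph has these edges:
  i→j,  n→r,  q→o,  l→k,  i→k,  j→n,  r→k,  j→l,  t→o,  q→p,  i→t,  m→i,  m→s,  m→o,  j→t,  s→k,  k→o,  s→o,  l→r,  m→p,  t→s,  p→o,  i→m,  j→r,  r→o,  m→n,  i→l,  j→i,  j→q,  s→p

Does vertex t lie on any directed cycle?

t lies on a cycle iff there is a path from t back to itself.
Exploring from t, it never reaches itself; equivalently, its strongly connected component is a singleton.

No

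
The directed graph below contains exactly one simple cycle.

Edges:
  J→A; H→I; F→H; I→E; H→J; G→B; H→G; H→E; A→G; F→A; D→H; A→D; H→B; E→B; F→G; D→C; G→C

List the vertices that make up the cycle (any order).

DFS with gray/black marking from H:
H gray
  G gray
    B gray
    B black
    C gray
    C black
  G black
  E gray
    E→B: B black — skip
  E black
  H→B: B black — skip
  J gray
    A gray
      D gray
        D→H: H is gray → back edge
Back edge closes the cycle H → J → A → D → H; its vertices are {A, D, H, J}.

A, D, H, J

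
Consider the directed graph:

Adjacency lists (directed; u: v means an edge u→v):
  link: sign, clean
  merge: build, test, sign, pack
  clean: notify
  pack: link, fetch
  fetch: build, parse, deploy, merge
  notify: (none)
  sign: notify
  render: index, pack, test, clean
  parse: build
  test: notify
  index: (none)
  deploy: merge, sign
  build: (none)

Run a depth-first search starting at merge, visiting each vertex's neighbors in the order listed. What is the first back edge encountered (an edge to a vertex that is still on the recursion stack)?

deploy->merge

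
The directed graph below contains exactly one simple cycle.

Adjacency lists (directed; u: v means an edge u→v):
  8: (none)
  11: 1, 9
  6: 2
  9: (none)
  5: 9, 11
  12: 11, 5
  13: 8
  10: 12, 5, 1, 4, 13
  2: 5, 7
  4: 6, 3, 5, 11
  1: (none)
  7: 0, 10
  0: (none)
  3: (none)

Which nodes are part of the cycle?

2, 4, 6, 7, 10

DFS with gray/black marking from 2:
2 gray
  5 gray
    9 gray
    9 black
    11 gray
      1 gray
      1 black
      11→9: 9 black — skip
    11 black
  5 black
  7 gray
    0 gray
    0 black
    10 gray
      12 gray
        12→11: 11 black — skip
        12→5: 5 black — skip
      12 black
      10→5: 5 black — skip
      10→1: 1 black — skip
      4 gray
        6 gray
          6→2: 2 is gray → back edge
Back edge closes the cycle 2 → 7 → 10 → 4 → 6 → 2; its vertices are {2, 4, 6, 7, 10}.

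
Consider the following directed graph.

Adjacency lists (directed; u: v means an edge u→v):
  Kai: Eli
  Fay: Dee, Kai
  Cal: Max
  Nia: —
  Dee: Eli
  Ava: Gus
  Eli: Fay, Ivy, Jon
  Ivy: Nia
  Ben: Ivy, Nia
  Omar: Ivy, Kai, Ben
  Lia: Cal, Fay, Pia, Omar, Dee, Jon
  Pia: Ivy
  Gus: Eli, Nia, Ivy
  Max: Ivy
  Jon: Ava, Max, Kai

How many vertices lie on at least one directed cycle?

A vertex is on a directed cycle iff it belongs to a strongly connected component of size ≥ 2 (or has a self-loop).
The vertices on cycles are {Ava, Dee, Eli, Fay, Gus, Jon, Kai} — 7 in total.

7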